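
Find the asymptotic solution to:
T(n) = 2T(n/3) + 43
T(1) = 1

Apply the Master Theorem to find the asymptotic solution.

a=2, b=3, f(n)=43. log_3(2) = 0.6309. Case 1 of Master Theorem: T(n) = O(n^0.6309).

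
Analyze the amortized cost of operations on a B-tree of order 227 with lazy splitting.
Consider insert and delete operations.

In a B-tree of order 227, a node splits when it has 227 keys. With lazy splitting, we use potential Phi = number of full nodes + number of near-empty nodes. Each split costs O(1) but reduces potential. Between splits, at least 113 insertions must occur in that node. Amortized structural cost is O(1) per operation, plus O(log_227 n) traversal.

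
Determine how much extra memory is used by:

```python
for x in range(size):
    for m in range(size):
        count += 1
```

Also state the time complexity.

Space complexity: O(1).
Only a constant amount of auxiliary storage is used; nothing grows with n.
Time complexity: O(n^2).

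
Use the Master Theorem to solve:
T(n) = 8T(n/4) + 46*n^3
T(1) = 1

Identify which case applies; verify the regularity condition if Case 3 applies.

a=8, b=4, f(n)=46*n^3.
log_4(8) = 1.5 < 3.
f(n) = Omega(n^(1.5+epsilon)) for some epsilon > 0, so Case 3 is the candidate.
Regularity: a*f(n/b) = 8*46*(n/4)^3 = (8/64)*46*n^3 <= c*f(n) with c = 8/64 < 1. Satisfied.
Case 3: T(n) = Theta(n^3).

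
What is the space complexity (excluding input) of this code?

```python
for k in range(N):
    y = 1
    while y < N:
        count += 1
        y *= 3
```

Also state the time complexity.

Space complexity: O(1).
Only a constant amount of auxiliary storage is used; nothing grows with n.
Time complexity: O(n log n).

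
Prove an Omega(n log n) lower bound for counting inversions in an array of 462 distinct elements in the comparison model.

Decision-tree argument: at any leaf, the comparisons made (with transitivity) must totally order all 462 elements -- otherwise some pair (i,j) is unordered, and an adversary can present two inputs agreeing on every comparison made but with that pair flipped, changing the inversion count by 1, so the leaf's output is wrong on one of them. Hence the tree has >= 462! leaves and height >= log_2(462!) = Omega(n log n). Modified merge sort achieves O(n log n).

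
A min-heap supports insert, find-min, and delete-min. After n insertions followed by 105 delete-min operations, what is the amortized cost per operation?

Insert takes O(log n) worst case. Delete-min takes O(log n). Over a sequence of n inserts and 105 delete-mins, total cost is O((n + 105) log n). Amortized per operation: O(log n).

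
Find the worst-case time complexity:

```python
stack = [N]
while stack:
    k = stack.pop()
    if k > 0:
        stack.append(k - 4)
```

Time complexity: O(n).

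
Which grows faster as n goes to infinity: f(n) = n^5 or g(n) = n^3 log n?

f(n) = n^5 grows faster: n^5 / (n^3 log n) = n^2/log n -> infinity.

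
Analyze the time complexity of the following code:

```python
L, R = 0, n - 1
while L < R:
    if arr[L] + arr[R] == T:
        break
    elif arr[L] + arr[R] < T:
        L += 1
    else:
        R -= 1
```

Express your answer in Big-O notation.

Time complexity: O(n).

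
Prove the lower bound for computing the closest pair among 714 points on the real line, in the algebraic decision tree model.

Reduction from element distinctness: given 714 reals, the closest-pair distance is 0 iff two are equal. Element distinctness has an Omega(n log n) lower bound in the algebraic decision tree model (Ben-Or). Therefore closest pair on a line also requires Omega(n log n). Sorting then a linear scan achieves this.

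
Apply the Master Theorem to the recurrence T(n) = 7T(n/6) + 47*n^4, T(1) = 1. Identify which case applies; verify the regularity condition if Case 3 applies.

a=7, b=6, f(n)=47*n^4.
log_6(7) = 1.086 < 4.
f(n) = Omega(n^(1.086+epsilon)) for some epsilon > 0, so Case 3 is the candidate.
Regularity: a*f(n/b) = 7*47*(n/6)^4 = (7/1296)*47*n^4 <= c*f(n) with c = 7/1296 < 1. Satisfied.
Case 3: T(n) = Theta(n^4).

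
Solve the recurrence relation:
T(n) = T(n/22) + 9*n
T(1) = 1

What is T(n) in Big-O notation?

Geometric series: 9*n*(1 + 1/22 + 1/22^2 + ...) = O(n). T(n) = O(n).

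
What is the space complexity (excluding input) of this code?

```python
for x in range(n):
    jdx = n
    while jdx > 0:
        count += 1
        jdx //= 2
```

Space complexity: O(1).
Only a constant amount of auxiliary storage is used; nothing grows with n.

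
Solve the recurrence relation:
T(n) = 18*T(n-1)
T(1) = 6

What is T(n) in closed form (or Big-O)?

Each step multiplies by 18. T(n) = T(1)*18^(n-1) = 6*18^(n-1).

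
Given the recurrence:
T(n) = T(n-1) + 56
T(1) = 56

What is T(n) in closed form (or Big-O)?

Unrolling: T(n) = T(n-1) + 56 = T(n-2) + 2*56 = ... = T(1) + (n-1)*56 = 56 + (n-1)*56 = 56n.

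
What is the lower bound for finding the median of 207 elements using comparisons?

To find the median of 207 elements, every element must be compared at least once, so the lower bound is Omega(n). The BFPRT algorithm achieves O(n), making this tight.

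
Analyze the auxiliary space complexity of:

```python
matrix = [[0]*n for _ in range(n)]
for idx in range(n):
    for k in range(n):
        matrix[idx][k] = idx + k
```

Space complexity: O(n^2).
A 2D structure of size n x n is allocated.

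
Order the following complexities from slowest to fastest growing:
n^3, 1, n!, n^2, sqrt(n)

Ordered by growth rate: 1 < sqrt(n) < n^2 < n^3 < n!.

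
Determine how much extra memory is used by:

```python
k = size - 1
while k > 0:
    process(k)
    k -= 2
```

Space complexity: O(1).
Only a constant amount of auxiliary storage is used; nothing grows with n.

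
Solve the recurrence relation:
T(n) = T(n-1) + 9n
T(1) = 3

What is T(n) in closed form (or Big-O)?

Unrolling: T(n) = 3 + 9*(2 + 3 + ... + n) = 3 + 9*(n(n+1)/2 - 1) = O(n^2).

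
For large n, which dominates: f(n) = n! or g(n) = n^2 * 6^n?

f(n) = n! grows faster: by Stirling n! ~ (n/e)^n sqrt(2*pi*n); (n/e)^n eventually dominates n^2 * 6^n.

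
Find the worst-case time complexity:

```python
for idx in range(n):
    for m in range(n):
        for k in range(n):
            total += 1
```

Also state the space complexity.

Time complexity: O(n^3).
Space complexity: O(1).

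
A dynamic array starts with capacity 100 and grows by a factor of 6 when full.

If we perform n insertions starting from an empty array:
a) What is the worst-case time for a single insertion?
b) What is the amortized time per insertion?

(a) Worst-case single insertion: O(n) -- when the array is full at capacity c, the resize copies all c elements, and c can be Theta(n).
(b) Resizes happen at sizes 100, 600, 3600, ... Total copy cost for n insertions: 100 + 600 + ... = O(n) (geometric series with ratio 1/6). Amortized cost per insertion: O(n)/n = O(1).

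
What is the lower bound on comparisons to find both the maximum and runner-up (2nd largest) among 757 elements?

Lower bound: finding the max needs 757-1 comparisons. By an adversary weight-doubling argument, the maximum element must personally win at least ceil(log_2(757)) = 10 comparisons in any correct algorithm. The 2nd largest is among those 10 direct losers, and distinguishing it requires 10-1 more comparisons. Total >= 757-1 + 10-1 = 765. A balanced tournament achieves this bound exactly.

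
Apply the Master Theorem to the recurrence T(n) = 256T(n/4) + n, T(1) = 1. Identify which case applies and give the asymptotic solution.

a=256, b=4, f(n)=n.
log_4(256) = 4 > 1.
Since f(n) = O(n^1) is polynomially smaller than n^4, Case 1 applies.
T(n) = Theta(n^4).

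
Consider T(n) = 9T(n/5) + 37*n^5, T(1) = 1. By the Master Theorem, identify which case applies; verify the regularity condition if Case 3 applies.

a=9, b=5, f(n)=37*n^5.
log_5(9) = 1.365 < 5.
f(n) = Omega(n^(1.365+epsilon)) for some epsilon > 0, so Case 3 is the candidate.
Regularity: a*f(n/b) = 9*37*(n/5)^5 = (9/3125)*37*n^5 <= c*f(n) with c = 9/3125 < 1. Satisfied.
Case 3: T(n) = Theta(n^5).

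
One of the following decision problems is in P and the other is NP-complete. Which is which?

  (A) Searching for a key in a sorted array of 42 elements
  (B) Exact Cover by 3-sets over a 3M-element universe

(A) is P: binary search runs in O(log n).
(B) is NP-complete: one of Karp's 21 NP-complete problems.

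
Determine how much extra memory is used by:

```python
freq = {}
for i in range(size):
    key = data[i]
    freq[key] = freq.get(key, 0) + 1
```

Space complexity: O(n).
Auxiliary storage grows linearly with the input size n in the worst case.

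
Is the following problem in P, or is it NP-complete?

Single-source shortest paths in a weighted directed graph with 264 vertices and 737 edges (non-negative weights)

This problem is in P: Dijkstra's algorithm runs in O((V+E) log V).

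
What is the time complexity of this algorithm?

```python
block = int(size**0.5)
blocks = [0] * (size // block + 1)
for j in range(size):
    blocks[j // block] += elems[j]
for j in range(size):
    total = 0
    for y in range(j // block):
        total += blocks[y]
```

Time complexity: O(n * sqrt(n)).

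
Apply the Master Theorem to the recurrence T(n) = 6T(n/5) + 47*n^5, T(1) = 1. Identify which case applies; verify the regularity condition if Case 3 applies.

a=6, b=5, f(n)=47*n^5.
log_5(6) = 1.113 < 5.
f(n) = Omega(n^(1.113+epsilon)) for some epsilon > 0, so Case 3 is the candidate.
Regularity: a*f(n/b) = 6*47*(n/5)^5 = (6/3125)*47*n^5 <= c*f(n) with c = 6/3125 < 1. Satisfied.
Case 3: T(n) = Theta(n^5).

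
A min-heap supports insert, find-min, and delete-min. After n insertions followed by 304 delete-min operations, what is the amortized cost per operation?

Insert takes O(log n) worst case. Delete-min takes O(log n). Over a sequence of n inserts and 304 delete-mins, total cost is O((n + 304) log n). Amortized per operation: O(log n).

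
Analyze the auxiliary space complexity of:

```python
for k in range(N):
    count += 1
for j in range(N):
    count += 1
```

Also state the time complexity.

Space complexity: O(1).
Only a constant amount of auxiliary storage is used; nothing grows with n.
Time complexity: O(n).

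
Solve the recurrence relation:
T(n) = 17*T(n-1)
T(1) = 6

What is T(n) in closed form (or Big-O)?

Each step multiplies by 17. T(n) = T(1)*17^(n-1) = 6*17^(n-1).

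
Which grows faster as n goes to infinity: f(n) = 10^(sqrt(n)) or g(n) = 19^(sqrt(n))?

g(n) = 19^(sqrt(n)) grows faster: ratio is (19/10)^(sqrt(n)) -> infinity since 19/10 > 1.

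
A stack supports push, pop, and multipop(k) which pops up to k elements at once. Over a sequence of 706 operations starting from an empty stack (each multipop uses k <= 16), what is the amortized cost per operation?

Each element is pushed exactly once and popped at most once (whether by pop or as part of a multipop). So the total number of individual pops over the whole sequence is at most the number of pushes, which is at most 706. Total work <= 2 * 706, hence O(1) amortized per operation.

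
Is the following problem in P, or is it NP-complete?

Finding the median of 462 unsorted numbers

This problem is in P: linear-time selection (median-of-medians) runs in O(n).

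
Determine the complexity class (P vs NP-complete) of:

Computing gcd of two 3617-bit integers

This problem is in P: the Euclidean algorithm runs in polynomial time in the bit-length.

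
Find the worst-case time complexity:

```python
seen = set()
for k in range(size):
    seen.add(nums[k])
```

Time complexity: O(n).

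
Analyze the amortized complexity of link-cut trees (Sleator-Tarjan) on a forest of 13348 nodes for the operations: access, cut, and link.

Link-cut trees represent the forest using splay trees over preferred paths. With potential Phi = sum over nodes of log(size of virtual subtree), each access on 13348 nodes is O(log 13348) = O(log n) amortized by the splay-tree access lemma. Cut and link are O(1) plus one access.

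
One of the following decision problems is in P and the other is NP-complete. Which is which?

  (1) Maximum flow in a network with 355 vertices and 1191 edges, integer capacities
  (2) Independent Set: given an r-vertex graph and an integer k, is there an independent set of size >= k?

(1) is P: Edmonds-Karp / push-relabel run in polynomial time.
(2) is NP-complete: complement of Clique (with k part of the input).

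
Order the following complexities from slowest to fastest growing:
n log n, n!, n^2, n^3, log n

Ordered by growth rate: log n < n log n < n^2 < n^3 < n!.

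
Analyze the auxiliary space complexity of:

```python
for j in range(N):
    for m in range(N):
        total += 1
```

Space complexity: O(1).
Only a constant amount of auxiliary storage is used; nothing grows with n.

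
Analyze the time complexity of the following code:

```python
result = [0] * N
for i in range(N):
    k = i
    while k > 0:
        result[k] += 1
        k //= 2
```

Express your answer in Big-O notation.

Time complexity: O(n log n).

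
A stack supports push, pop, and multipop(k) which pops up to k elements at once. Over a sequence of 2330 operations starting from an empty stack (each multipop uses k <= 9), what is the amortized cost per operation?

Each element is pushed exactly once and popped at most once (whether by pop or as part of a multipop). So the total number of individual pops over the whole sequence is at most the number of pushes, which is at most 2330. Total work <= 2 * 2330, hence O(1) amortized per operation.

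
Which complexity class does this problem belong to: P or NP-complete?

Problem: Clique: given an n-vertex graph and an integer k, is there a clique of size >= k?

This problem is NP-complete: complement of Independent Set / Vertex Cover (with k part of the input).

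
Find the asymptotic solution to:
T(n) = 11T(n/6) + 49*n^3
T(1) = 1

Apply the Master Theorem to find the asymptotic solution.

a=11, b=6, f(n)=49*n^3. log_6(11) = 1.338 < 3. Case 3: T(n) = O(n^3).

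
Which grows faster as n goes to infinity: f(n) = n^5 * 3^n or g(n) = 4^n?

g(n) = 4^n grows faster: 4^n / (n^5 3^n) = (4/3)^n / n^5 -> infinity since 4/3 > 1.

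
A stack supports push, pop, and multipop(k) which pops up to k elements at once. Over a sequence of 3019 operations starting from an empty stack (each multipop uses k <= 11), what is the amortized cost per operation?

Each element is pushed exactly once and popped at most once (whether by pop or as part of a multipop). So the total number of individual pops over the whole sequence is at most the number of pushes, which is at most 3019. Total work <= 2 * 3019, hence O(1) amortized per operation.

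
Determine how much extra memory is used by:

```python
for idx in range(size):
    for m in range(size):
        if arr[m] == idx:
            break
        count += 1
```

Space complexity: O(1).
Only a constant amount of auxiliary storage is used; nothing grows with n.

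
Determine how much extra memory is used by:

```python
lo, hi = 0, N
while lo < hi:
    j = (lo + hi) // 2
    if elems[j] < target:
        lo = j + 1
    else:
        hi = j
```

Space complexity: O(1).
Only a constant amount of auxiliary storage is used; nothing grows with n.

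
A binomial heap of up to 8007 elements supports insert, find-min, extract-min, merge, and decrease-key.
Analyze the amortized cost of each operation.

A binomial heap with n <= 8007 elements has at most floor(log_2 8007) + 1 = 13 trees. Using potential Phi = number of trees: Insert adds one tree, but cascading merges reduce count -- amortized O(1). Find-min reads the cached minimum pointer: O(1). Extract-min creates O(log n) new trees: O(log n). Merge combines tree lists: O(log n). Decrease-key sifts the element up its tree of height <= log n: O(log n).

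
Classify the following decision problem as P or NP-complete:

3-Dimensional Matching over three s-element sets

This problem is NP-complete: one of Karp's 21 NP-complete problems.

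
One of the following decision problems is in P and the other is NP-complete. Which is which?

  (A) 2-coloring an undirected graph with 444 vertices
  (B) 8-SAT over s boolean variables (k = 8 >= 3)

(A) is P: 2-coloring is bipartiteness testing via BFS, O(V+E).
(B) is NP-complete: 3-SAT is NP-complete (Cook-Levin); k-SAT for k>=3 reduces from 3-SAT.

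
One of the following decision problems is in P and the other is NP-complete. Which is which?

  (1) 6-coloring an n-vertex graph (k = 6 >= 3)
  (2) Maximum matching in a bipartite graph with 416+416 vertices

(1) is NP-complete: graph k-coloring for k>=3 is NP-complete by reduction from 3-SAT.
(2) is P: Hopcroft-Karp runs in O(E sqrt(V)).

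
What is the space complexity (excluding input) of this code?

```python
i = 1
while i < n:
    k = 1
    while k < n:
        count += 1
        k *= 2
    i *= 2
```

Space complexity: O(1).
Only a constant amount of auxiliary storage is used; nothing grows with n.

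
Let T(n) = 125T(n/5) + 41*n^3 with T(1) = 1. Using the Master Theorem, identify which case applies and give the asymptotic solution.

a=125, b=5, f(n)=41*n^3.
log_5(125) = 3, so n^(log_b(a)) = n^3.
f(n) = Theta(n^3), so Case 2 applies.
T(n) = Theta(n^3 log n).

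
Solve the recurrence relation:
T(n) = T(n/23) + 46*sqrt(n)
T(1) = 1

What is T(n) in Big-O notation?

Each level contributes sqrt(n/23^k). Geometric series with ratio 1/sqrt(23) < 1 sums to O(sqrt(n)).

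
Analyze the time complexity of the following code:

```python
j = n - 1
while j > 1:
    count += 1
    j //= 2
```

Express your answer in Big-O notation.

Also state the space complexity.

Time complexity: O(log n).
Space complexity: O(1).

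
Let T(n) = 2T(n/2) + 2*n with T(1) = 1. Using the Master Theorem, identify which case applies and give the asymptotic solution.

a=2, b=2, f(n)=2*n.
log_2(2) = 1, so n^(log_b(a)) = n.
f(n) = Theta(n), so Case 2 applies.
T(n) = Theta(n log n).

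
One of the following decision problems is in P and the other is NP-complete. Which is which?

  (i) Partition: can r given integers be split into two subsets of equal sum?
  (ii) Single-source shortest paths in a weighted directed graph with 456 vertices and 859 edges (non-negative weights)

(i) is NP-complete: Subset Sum reduces to it (one of Karp's 21 NP-complete problems).
(ii) is P: Dijkstra's algorithm runs in O((V+E) log V).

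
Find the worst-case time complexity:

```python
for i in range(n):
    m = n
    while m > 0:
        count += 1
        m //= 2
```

Time complexity: O(n log n).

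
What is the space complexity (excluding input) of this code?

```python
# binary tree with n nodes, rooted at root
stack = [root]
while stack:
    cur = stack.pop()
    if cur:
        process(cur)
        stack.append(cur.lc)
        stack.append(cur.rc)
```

Space complexity: O(n).
Auxiliary storage grows linearly with the input size n in the worst case.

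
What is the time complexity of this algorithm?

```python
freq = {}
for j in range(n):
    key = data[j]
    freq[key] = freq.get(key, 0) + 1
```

Time complexity: O(n).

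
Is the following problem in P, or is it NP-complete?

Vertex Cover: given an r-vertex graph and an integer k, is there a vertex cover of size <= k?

This problem is NP-complete: one of Karp's 21 NP-complete problems (with k part of the input; for any fixed constant k it is in P).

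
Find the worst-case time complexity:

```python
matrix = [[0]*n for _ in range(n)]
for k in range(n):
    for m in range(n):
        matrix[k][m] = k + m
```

Time complexity: O(n^2).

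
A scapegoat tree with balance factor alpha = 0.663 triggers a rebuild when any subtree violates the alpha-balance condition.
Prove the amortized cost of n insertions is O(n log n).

Define potential Phi = c * sum of |size(left(v)) - size(right(v))| over all nodes. An insertion at depth d costs O(d) = O(log n) and increases Phi by O(log n). When a rebuild of subtree of size s occurs, it costs O(s) but reduces Phi by Omega(s). With alpha = 0.663, between rebuilds Omega(s) insertions must occur. Amortized cost per insertion: O(log n).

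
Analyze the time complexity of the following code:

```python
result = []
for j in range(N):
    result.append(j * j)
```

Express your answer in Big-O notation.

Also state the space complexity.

Time complexity: O(n).
Space complexity: O(n).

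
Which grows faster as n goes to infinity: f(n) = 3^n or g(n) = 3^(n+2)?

f(n) = 3^n and g(n) = 3^(n+2) are Theta of each other: 3^(n+2) = 3^2 * 3^n = Theta(3^n).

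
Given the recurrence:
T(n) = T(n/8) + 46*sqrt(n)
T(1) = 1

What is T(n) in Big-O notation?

Each level contributes sqrt(n/8^k). Geometric series with ratio 1/sqrt(8) < 1 sums to O(sqrt(n)).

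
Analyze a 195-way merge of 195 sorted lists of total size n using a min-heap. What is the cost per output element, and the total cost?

Maintain a min-heap of size 195 holding the current head of each list. Each output step does one extract-min (O(log 195)) and one insert of that list's next element (O(log 195)). Each of the n elements passes through the heap exactly once, so the total cost is O(n log 195), i.e. O(log 195) per output element.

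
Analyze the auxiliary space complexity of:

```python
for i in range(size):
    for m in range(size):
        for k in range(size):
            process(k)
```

Space complexity: O(1).
Only a constant amount of auxiliary storage is used; nothing grows with n.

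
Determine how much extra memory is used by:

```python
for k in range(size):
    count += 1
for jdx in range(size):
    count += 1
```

Space complexity: O(1).
Only a constant amount of auxiliary storage is used; nothing grows with n.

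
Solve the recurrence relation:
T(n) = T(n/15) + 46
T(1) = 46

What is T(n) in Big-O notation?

Each step divides n by 15 and adds 46. After log_15(n) steps, T(n) = O(log n).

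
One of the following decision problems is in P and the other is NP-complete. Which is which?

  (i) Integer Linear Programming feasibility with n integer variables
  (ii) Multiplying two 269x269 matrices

(i) is NP-complete: ILP feasibility is NP-complete (LP relaxation is in P).
(ii) is P: the schoolbook algorithm runs in O(n^3).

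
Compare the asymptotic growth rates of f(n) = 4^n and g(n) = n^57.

f(n) = 4^n grows faster: any exponential with base > 1 dominates every polynomial.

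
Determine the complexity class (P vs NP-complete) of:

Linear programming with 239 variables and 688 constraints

This problem is in P: the ellipsoid and interior-point methods run in polynomial time.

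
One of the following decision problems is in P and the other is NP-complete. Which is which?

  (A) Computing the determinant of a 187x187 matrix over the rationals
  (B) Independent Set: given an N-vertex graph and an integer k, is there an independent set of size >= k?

(A) is P: Gaussian elimination runs in O(n^3).
(B) is NP-complete: complement of Clique (with k part of the input).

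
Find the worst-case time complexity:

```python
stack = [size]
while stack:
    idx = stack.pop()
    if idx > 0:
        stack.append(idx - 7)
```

Time complexity: O(n).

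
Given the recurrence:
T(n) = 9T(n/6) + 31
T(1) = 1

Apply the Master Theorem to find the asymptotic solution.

a=9, b=6, f(n)=31. log_6(9) = 1.226. Case 1 of Master Theorem: T(n) = O(n^1.226).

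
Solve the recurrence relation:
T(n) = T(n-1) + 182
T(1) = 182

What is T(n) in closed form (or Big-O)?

Unrolling: T(n) = T(n-1) + 182 = T(n-2) + 2*182 = ... = T(1) + (n-1)*182 = 182 + (n-1)*182 = 182n.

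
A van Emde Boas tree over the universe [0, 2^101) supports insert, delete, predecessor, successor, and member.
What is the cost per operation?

vEB recursively partitions [0, 2535301200456458802993406410752) into sqrt(u) clusters of size sqrt(u). Each operation recurses into either one cluster or the summary, never both: T(u) = T(sqrt(u)) + O(1) => T(u) = O(log log u) = O(log 101). This is worst-case, not just amortized.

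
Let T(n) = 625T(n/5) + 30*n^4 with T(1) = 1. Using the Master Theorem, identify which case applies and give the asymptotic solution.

a=625, b=5, f(n)=30*n^4.
log_5(625) = 4, so n^(log_b(a)) = n^4.
f(n) = Theta(n^4), so Case 2 applies.
T(n) = Theta(n^4 log n).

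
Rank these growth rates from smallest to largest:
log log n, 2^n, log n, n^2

Ordered by growth rate: log log n < log n < n^2 < 2^n.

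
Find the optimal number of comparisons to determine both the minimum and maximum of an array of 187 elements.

Naive approach: 372 comparisons (186 for max + 186 for min).
Optimal: Compare elements in pairs first (floor(n/2) = 93 comparisons), then find max among winners and min among losers (93 comparisons each).
Total: ceil(3n/2) - 2 = 279 comparisons. An adversary argument shows this is also a lower bound.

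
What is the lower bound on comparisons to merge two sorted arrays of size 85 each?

To merge two sorted arrays of size 85, we need at least 169 comparisons in the worst case. An adversary can force every element to be compared.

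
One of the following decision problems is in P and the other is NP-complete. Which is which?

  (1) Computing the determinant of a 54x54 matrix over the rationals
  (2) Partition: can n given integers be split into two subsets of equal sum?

(1) is P: Gaussian elimination runs in O(n^3).
(2) is NP-complete: Subset Sum reduces to it (one of Karp's 21 NP-complete problems).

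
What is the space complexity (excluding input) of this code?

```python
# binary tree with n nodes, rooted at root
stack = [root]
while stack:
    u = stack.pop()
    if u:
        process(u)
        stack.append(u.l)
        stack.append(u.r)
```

Space complexity: O(n).
Auxiliary storage grows linearly with the input size n in the worst case.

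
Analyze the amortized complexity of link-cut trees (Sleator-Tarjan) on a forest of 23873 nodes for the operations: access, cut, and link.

Link-cut trees represent the forest using splay trees over preferred paths. With potential Phi = sum over nodes of log(size of virtual subtree), each access on 23873 nodes is O(log 23873) = O(log n) amortized by the splay-tree access lemma. Cut and link are O(1) plus one access.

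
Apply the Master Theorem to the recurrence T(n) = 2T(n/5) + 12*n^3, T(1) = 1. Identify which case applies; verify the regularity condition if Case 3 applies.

a=2, b=5, f(n)=12*n^3.
log_5(2) = 0.4307 < 3.
f(n) = Omega(n^(0.4307+epsilon)) for some epsilon > 0, so Case 3 is the candidate.
Regularity: a*f(n/b) = 2*12*(n/5)^3 = (2/125)*12*n^3 <= c*f(n) with c = 2/125 < 1. Satisfied.
Case 3: T(n) = Theta(n^3).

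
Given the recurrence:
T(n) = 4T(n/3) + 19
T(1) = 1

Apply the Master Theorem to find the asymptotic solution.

a=4, b=3, f(n)=19. log_3(4) = 1.262. Case 1 of Master Theorem: T(n) = O(n^1.262).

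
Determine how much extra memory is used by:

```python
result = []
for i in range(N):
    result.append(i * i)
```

Space complexity: O(n).
Auxiliary storage grows linearly with the input size n in the worst case.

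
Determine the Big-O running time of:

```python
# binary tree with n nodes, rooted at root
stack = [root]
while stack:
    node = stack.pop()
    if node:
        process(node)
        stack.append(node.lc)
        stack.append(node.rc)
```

Time complexity: O(n).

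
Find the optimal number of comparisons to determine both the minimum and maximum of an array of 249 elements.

Naive approach: 496 comparisons (248 for max + 248 for min).
Optimal: Compare elements in pairs first (floor(n/2) = 124 comparisons), then find max among winners and min among losers (124 comparisons each).
Total: ceil(3n/2) - 2 = 372 comparisons. An adversary argument shows this is also a lower bound.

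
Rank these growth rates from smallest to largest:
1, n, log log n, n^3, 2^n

Ordered by growth rate: 1 < log log n < n < n^3 < 2^n.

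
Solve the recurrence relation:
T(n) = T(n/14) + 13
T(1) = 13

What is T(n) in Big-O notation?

Each step divides n by 14 and adds 13. After log_14(n) steps, T(n) = O(log n).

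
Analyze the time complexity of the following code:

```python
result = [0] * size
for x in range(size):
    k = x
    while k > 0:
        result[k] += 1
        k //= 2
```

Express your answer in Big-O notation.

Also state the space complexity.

Time complexity: O(n log n).
Space complexity: O(n).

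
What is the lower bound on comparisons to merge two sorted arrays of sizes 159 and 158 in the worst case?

Adversary: with |159 - 158| <= 1 the inputs can be fully interleaved so that every adjacent pair in the merged output comes from different arrays. Then each of the 316 adjacent pairs must be directly compared, or the algorithm cannot determine their relative order. Standard merge meets this bound.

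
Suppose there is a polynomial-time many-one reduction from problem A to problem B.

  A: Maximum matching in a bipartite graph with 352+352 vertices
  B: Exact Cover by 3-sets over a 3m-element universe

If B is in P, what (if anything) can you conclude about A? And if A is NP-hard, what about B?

A poly-time reduction A <=_p B means any A-instance can be transformed to a B-instance in poly time.
If B is in P: compose the reduction with B's poly-time algorithm to solve A in poly time, so A is in P.
If A is NP-hard: every NP problem reduces to A, which reduces to B; composing reductions, every NP problem reduces to B, so B is NP-hard.
(Here in fact A is P and B is NP-complete.)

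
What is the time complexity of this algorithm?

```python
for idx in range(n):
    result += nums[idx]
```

Time complexity: O(n).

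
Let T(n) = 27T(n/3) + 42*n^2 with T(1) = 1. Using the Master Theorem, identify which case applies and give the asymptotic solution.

a=27, b=3, f(n)=42*n^2.
log_3(27) = 3 > 2.
Since f(n) = O(n^2) is polynomially smaller than n^3, Case 1 applies.
T(n) = Theta(n^3).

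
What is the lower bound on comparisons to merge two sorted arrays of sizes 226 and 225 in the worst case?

Adversary: with |226 - 225| <= 1 the inputs can be fully interleaved so that every adjacent pair in the merged output comes from different arrays. Then each of the 450 adjacent pairs must be directly compared, or the algorithm cannot determine their relative order. Standard merge meets this bound.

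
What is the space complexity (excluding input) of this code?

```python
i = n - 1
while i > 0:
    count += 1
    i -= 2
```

Space complexity: O(1).
Only a constant amount of auxiliary storage is used; nothing grows with n.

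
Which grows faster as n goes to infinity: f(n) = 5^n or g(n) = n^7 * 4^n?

f(n) = 5^n grows faster: 5^n / (n^7 4^n) = (5/4)^n / n^7 -> infinity since 5/4 > 1.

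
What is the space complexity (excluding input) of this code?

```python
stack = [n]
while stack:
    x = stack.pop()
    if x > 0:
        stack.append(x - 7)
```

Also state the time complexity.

Space complexity: O(1).
Only a constant amount of auxiliary storage is used; nothing grows with n.
Time complexity: O(n).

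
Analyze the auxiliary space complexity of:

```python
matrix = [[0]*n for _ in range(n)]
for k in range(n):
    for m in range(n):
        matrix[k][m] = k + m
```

Space complexity: O(n^2).
A 2D structure of size n x n is allocated.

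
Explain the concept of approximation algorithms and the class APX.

An approximation algorithm finds solutions within a guaranteed factor of optimal in polynomial time. APX is the class of optimization problems with constant-factor polynomial-time approximation algorithms. Vertex Cover is in APX (2-approximation). Unless P = NP, TSP has no constant-factor approximation, but Metric TSP has a 3/2-approximation.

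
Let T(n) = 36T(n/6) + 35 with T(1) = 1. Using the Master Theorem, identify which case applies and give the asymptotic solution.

a=36, b=6, f(n)=35.
log_6(36) = 2 > 0.
Since f(n) = O(n^0) is polynomially smaller than n^2, Case 1 applies.
T(n) = Theta(n^2).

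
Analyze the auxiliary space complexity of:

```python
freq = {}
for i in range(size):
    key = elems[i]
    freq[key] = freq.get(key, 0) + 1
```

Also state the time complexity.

Space complexity: O(n).
Auxiliary storage grows linearly with the input size n in the worst case.
Time complexity: O(n).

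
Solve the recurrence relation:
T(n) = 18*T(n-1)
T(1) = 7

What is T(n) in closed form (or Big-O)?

Each step multiplies by 18. T(n) = T(1)*18^(n-1) = 7*18^(n-1).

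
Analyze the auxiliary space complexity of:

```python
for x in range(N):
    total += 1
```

Space complexity: O(1).
Only a constant amount of auxiliary storage is used; nothing grows with n.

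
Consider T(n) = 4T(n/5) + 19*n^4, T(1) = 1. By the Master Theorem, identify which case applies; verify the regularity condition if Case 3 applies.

a=4, b=5, f(n)=19*n^4.
log_5(4) = 0.8614 < 4.
f(n) = Omega(n^(0.8614+epsilon)) for some epsilon > 0, so Case 3 is the candidate.
Regularity: a*f(n/b) = 4*19*(n/5)^4 = (4/625)*19*n^4 <= c*f(n) with c = 4/625 < 1. Satisfied.
Case 3: T(n) = Theta(n^4).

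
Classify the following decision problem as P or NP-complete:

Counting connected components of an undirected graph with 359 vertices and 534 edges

This problem is in P: BFS/DFS visits each vertex and edge once: O(V+E).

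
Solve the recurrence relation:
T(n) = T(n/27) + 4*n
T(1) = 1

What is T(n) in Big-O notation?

Geometric series: 4*n*(1 + 1/27 + 1/27^2 + ...) = O(n). T(n) = O(n).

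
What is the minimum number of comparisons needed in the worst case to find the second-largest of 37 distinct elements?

Lower bound: finding the max needs 37-1 comparisons. By the adversary weight-doubling argument, the max must personally win >= ceil(log_2(37)) = 6 comparisons; the 2nd-largest is among those 6 losers, needing 6-1 more comparisons. Total >= 37-1 + 6-1 = 41. A balanced knockout tournament achieves this.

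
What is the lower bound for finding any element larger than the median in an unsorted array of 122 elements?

To find an element larger than the median of 122 elements, we must see Omega(n) elements. Without seeing enough elements, an adversary can make any unseen element the median.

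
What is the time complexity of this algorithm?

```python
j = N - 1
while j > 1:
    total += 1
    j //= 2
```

Time complexity: O(log n).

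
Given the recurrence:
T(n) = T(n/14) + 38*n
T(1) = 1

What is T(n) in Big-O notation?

Geometric series: 38*n*(1 + 1/14 + 1/14^2 + ...) = O(n). T(n) = O(n).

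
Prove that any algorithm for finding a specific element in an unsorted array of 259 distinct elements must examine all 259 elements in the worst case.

Adversary argument: if the algorithm examines fewer than 259 elements, the adversary places the target in an unexamined position. The algorithm cannot distinguish 'not present' from 'in unexamined position'.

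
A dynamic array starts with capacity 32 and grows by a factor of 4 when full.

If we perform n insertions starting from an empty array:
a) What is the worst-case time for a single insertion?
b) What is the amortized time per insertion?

(a) Worst-case single insertion: O(n) -- when the array is full at capacity c, the resize copies all c elements, and c can be Theta(n).
(b) Resizes happen at sizes 32, 128, 512, ... Total copy cost for n insertions: 32 + 128 + ... = O(n) (geometric series with ratio 1/4). Amortized cost per insertion: O(n)/n = O(1).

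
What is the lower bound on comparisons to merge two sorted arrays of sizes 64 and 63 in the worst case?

Adversary: with |64 - 63| <= 1 the inputs can be fully interleaved so that every adjacent pair in the merged output comes from different arrays. Then each of the 126 adjacent pairs must be directly compared, or the algorithm cannot determine their relative order. Standard merge meets this bound.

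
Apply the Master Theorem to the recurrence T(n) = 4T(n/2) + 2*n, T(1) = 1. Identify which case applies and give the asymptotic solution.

a=4, b=2, f(n)=2*n.
log_2(4) = 2 > 1.
Since f(n) = O(n^1) is polynomially smaller than n^2, Case 1 applies.
T(n) = Theta(n^2).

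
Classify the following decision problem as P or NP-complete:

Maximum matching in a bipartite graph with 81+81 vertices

This problem is in P: Hopcroft-Karp runs in O(E sqrt(V)).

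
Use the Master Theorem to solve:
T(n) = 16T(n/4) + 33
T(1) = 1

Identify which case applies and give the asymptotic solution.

a=16, b=4, f(n)=33.
log_4(16) = 2 > 0.
Since f(n) = O(n^0) is polynomially smaller than n^2, Case 1 applies.
T(n) = Theta(n^2).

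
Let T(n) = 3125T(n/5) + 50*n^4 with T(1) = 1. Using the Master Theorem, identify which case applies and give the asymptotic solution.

a=3125, b=5, f(n)=50*n^4.
log_5(3125) = 5 > 4.
Since f(n) = O(n^4) is polynomially smaller than n^5, Case 1 applies.
T(n) = Theta(n^5).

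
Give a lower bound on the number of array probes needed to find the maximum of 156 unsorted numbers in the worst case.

Adversary: any unprobed cell could hold a value larger than everything seen so far. If fewer than 156 cells are probed, the adversary places the max in an unprobed cell. So all 156 cells must be examined; together with 156-1 comparisons this is tight.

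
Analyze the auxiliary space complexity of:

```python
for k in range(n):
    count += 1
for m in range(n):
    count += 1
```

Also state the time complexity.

Space complexity: O(1).
Only a constant amount of auxiliary storage is used; nothing grows with n.
Time complexity: O(n).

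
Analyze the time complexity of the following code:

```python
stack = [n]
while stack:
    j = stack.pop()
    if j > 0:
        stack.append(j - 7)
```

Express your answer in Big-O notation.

Time complexity: O(n).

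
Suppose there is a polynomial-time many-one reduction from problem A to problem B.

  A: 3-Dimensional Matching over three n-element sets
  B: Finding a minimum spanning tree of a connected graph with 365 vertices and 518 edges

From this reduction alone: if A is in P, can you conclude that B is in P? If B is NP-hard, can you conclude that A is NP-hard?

A poly-time reduction A <=_p B transfers tractability DOWN (B easy => A easy) and hardness UP (A hard => B hard), not the reverse.
From A in P, the reduction alone does NOT give B in P: any problem in P trivially reduces to SAT, yet SAT is not known to be in P.
From B NP-hard, the reduction alone does NOT give A NP-hard: again, easy problems reduce to hard ones.
(Here in fact A is NP-complete and B is in P, so no such reduction is known -- its existence would imply P = NP; the analysis concerns only what the assumed reduction would or would not let you conclude.)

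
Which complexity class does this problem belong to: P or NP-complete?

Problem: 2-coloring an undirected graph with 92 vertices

This problem is in P: 2-coloring is bipartiteness testing via BFS, O(V+E).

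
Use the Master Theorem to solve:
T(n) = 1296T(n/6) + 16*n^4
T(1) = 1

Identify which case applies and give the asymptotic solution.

a=1296, b=6, f(n)=16*n^4.
log_6(1296) = 4, so n^(log_b(a)) = n^4.
f(n) = Theta(n^4), so Case 2 applies.
T(n) = Theta(n^4 log n).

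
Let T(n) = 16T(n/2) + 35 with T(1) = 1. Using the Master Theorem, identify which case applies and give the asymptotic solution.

a=16, b=2, f(n)=35.
log_2(16) = 4 > 0.
Since f(n) = O(n^0) is polynomially smaller than n^4, Case 1 applies.
T(n) = Theta(n^4).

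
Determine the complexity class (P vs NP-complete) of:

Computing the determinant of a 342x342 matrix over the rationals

This problem is in P: Gaussian elimination runs in O(n^3).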